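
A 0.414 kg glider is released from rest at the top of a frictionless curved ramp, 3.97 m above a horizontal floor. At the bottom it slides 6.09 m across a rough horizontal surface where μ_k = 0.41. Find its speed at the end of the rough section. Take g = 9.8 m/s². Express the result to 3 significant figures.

Energy at the top = energy at the end + work done against friction:
mgh = ½mv² + μ_k m g d
W_f = μ_k mg d = (0.41)(0.414)(9.8)(6.09) = 10.13 J
½mv² = mgh − W_f = 16.107 − 10.13 = 5.9767 J
v = √(2 × 5.9767/0.414) = 5.373 m/s

v = 5.37 m/s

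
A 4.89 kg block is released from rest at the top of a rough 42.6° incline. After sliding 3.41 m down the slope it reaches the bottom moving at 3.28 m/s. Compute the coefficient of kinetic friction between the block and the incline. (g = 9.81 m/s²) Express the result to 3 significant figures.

μ_k = 0.701

Energy balance down the incline: mg L sinθ − ½mv² = μ_k (mg cosθ) L
mgL sinθ = 110.72 J; ½mv² = 26.304 J
W_f = 110.72 − 26.304 = 84.42 J
μ_k = W_f/(mg cosθ · L) = 84.42/(35.31 × 3.41) = 0.7011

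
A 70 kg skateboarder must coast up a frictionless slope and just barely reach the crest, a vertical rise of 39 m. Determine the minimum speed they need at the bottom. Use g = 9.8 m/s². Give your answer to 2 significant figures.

At the top they are momentarily at rest, so all KE converts to PE: ½mv² = mgh
v = √(2gh) = √(2 × 9.8 × 39) = 27.65 m/s

v = 28 m/s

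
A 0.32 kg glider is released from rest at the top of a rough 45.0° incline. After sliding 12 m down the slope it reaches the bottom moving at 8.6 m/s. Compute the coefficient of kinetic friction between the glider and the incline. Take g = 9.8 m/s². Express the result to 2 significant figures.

μ_k = 0.56

Energy balance down the incline: mg L sinθ − ½mv² = μ_k (mg cosθ) L
mgL sinθ = 26.610 J; ½mv² = 11.834 J
W_f = 26.610 − 11.834 = 14.78 J
μ_k = W_f/(mg cosθ · L) = 14.78/(2.217 × 12) = 0.5553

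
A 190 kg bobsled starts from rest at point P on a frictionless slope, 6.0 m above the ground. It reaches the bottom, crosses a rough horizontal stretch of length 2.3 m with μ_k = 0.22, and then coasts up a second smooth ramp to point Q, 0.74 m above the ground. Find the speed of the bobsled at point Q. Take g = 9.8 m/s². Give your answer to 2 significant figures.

Energy at P: mgh₁ = (190)(9.8)(6.0) = 11172 J
Friction loss: W_f = μ_k mg d = 942.2 J
At Q: ½mv² + mgh₂ = mgh₁ − W_f
½mv² = 11172 − 942.2 − 1377.9 = 8851.9 J
v = √(2 × 8851.9/190) = 9.653 m/s

v = 9.7 m/s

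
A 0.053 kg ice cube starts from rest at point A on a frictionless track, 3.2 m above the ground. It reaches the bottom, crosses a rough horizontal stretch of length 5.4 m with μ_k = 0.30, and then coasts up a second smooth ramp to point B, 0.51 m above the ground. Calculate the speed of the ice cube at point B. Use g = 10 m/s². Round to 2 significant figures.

Energy at A: mgh₁ = (0.053)(10)(3.2) = 1.6960 J
Friction loss: W_f = μ_k mg d = 0.8586 J
At B: ½mv² + mgh₂ = mgh₁ − W_f
½mv² = 1.6960 − 0.8586 − 0.27030 = 0.56710 J
v = √(2 × 0.56710/0.053) = 4.626 m/s

v = 4.6 m/s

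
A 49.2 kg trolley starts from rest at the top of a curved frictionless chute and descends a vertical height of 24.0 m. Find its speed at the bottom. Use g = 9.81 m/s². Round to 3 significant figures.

v = 21.7 m/s

Equating total energy at the two states: mgh = ½mv²
The mass cancels from both sides.
v = √(2gh) = √(2 × 9.81 × 24.0) = √470.88 = 21.70 m/s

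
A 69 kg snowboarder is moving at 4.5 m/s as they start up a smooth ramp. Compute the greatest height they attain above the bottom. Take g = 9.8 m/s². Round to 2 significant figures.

Setting KE at the bottom equal to PE gained: ½mv² = mgh
h = v²/(2g) = 4.5²/(2 × 9.8) = 1.033 m

h = 1.0 m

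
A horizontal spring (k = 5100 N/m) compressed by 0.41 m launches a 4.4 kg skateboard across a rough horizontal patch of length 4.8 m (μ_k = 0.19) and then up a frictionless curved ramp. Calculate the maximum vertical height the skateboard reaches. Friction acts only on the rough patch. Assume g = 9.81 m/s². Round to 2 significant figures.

Spring energy: E₀ = ½kx² = ½(5100)(0.41)² = 428.65 J
Friction: W_f = μ_k mg d = (0.19)(4.4)(9.81)(4.8) = 39.37 J
Energy at base of ramp: E = 428.65 − 39.37 = 389.29 J
At max height all remaining energy is PE: mgh = E ⇒ h = E/(mg) = 389.29/(4.4 × 9.81) = 9.019 m

h = 9.0 m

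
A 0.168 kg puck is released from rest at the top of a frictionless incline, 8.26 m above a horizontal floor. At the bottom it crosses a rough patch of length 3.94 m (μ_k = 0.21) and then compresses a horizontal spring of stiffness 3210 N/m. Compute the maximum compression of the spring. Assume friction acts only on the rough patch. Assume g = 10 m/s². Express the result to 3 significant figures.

Initial energy: E₁ = mgh = (0.168)(10)(8.26) = 13.877 J
Friction removes W_f = μ_k mg d = (0.21)(0.168)(10)(3.94) = 1.390 J
Energy reaching the spring: E = 13.877 − 1.390 = 12.487 J
At max compression ½kx² = E ⇒ x = √(2E/k) = √(2 × 12.487/3210) = 0.08820 m

x = 0.0882 m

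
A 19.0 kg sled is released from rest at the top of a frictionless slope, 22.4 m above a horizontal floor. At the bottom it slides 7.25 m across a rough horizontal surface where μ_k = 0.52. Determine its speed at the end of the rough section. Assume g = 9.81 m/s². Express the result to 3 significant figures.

Energy at the top = energy at the end + work done against friction:
mgh = ½mv² + μ_k m g d
W_f = μ_k mg d = (0.52)(19.0)(9.81)(7.25) = 702.7 J
½mv² = mgh − W_f = 4175.1 − 702.7 = 3472.4 J
v = √(2 × 3472.4/19.0) = 19.12 m/s

v = 19.1 m/s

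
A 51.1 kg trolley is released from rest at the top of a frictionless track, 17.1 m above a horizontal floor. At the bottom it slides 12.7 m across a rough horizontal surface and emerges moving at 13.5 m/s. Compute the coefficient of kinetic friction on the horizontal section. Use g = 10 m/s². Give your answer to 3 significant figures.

Energy at the top = energy at the end + work done against friction:
mgh = ½mv² + μ_k m g d
mgh = 8738.1 J; ½mv² = 4656.5 J
W_f = 8738.1 − 4656.5 = 4082 J
μ_k = W_f/(mg·d) = 4082/(511.0 × 12.7) = 0.6289

μ_k = 0.629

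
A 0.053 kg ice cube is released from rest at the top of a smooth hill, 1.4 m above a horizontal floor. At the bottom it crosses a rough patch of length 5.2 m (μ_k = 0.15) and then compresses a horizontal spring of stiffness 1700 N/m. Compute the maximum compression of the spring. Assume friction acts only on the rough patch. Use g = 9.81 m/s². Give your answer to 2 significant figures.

Initial energy: E₁ = mgh = (0.053)(9.81)(1.4) = 0.72790 J
Friction removes W_f = μ_k mg d = (0.15)(0.053)(9.81)(5.2) = 0.4055 J
Energy reaching the spring: E = 0.72790 − 0.4055 = 0.32236 J
At max compression ½kx² = E ⇒ x = √(2E/k) = √(2 × 0.32236/1700) = 0.01947 m

x = 0.019 m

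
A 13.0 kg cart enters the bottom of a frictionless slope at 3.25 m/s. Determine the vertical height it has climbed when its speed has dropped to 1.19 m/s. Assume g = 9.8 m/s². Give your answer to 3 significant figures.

Conservation of energy: ½mv₁² = ½mv₂² + mgh
h = (v₁² − v₂²)/(2g) = (3.25² − 1.19²)/(2 × 9.8) = 0.4667 m

h = 0.467 m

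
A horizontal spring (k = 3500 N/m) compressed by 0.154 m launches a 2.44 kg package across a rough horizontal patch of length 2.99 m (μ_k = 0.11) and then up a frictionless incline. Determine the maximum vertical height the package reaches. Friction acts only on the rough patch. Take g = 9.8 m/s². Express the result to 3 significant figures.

h = 1.41 m

Spring energy: E₀ = ½kx² = ½(3500)(0.154)² = 41.503 J
Friction: W_f = μ_k mg d = (0.11)(2.44)(9.8)(2.99) = 7.865 J
Energy at base of ramp: E = 41.503 − 7.865 = 33.638 J
At max height all remaining energy is PE: mgh = E ⇒ h = E/(mg) = 33.638/(2.44 × 9.8) = 1.407 m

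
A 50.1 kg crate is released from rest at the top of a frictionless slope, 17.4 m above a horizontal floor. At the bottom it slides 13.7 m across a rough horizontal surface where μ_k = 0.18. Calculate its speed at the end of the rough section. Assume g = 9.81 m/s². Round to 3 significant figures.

Applying the work–energy principle:
mgh = ½mv² + μ_k m g d
W_f = μ_k mg d = (0.18)(50.1)(9.81)(13.7) = 1212 J
½mv² = mgh − W_f = 8551.8 − 1212 = 7339.8 J
v = √(2 × 7339.8/50.1) = 17.12 m/s

v = 17.1 m/s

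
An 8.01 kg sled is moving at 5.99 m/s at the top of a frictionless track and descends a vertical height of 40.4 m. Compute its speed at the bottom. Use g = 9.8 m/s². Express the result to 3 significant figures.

v = 28.8 m/s

Mechanical energy is conserved (no friction): ½mv₀² + mgh = ½mv²
v² = v₀² + 2gh = (5.99)² + 2(9.8)(40.4) = 827.72
v = √827.72 = 28.77 m/s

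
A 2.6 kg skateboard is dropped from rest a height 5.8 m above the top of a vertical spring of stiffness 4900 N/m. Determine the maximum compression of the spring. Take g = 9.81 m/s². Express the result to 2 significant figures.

x = 0.25 m

Let x be the compression. The total drop is H + x, and the skateboard is instantaneously at rest at max compression, so energy conservation gives:
mg(H + x) = ½kx²
½(4900)x² − (2.6)(9.81)x − (2.6)(9.81)(5.8) = 0
2450x² − 25.51x − 147.9 = 0
x = [25.51 + √(650.6 + 1.4498e+06)]/(2 × 2450) = 0.2510 m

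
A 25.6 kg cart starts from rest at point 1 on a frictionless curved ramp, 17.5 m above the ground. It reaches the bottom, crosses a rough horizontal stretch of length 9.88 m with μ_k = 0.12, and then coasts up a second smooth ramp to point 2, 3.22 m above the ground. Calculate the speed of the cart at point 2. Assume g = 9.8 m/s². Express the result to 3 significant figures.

v = 16.0 m/s

Energy at 1: mgh₁ = (25.6)(9.8)(17.5) = 4390.4 J
Friction loss: W_f = μ_k mg d = 297.4 J
At 2: ½mv² + mgh₂ = mgh₁ − W_f
½mv² = 4390.4 − 297.4 − 807.83 = 3285.1 J
v = √(2 × 3285.1/25.6) = 16.02 m/s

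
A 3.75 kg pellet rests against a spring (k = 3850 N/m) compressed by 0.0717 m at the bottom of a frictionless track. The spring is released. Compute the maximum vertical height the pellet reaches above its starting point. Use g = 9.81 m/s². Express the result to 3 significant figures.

Energy conservation from release to the highest point: ½kx² = mgh
h = kx²/(2mg) = (3850)(0.0717)²/(2 × 3.75 × 9.81) = 0.2690 m

h = 0.269 m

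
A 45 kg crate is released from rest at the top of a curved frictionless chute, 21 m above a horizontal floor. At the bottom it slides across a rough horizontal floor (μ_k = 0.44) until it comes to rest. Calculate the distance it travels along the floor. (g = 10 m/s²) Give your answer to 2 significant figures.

d = 48 m

Energy bookkeeping (friction removes W_f = μ_k N d):
At rest all PE has been dissipated by friction: mgh = μ_k m g d
d = h/μ_k = 21/0.44 = 47.73 m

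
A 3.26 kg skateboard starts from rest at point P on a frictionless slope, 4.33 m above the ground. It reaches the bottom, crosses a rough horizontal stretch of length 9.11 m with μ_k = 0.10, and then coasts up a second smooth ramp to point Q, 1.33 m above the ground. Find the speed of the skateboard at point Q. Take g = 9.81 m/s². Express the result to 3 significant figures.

Energy at P: mgh₁ = (3.26)(9.81)(4.33) = 138.48 J
Friction loss: W_f = μ_k mg d = 29.13 J
At Q: ½mv² + mgh₂ = mgh₁ − W_f
½mv² = 138.48 − 29.13 − 42.534 = 66.807 J
v = √(2 × 66.807/3.26) = 6.402 m/s

v = 6.40 m/s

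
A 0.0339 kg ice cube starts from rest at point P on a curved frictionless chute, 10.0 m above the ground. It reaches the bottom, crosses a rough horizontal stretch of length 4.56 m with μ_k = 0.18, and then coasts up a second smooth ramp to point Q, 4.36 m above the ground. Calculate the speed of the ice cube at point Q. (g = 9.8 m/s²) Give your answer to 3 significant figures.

v = 9.72 m/s

Energy at P: mgh₁ = (0.0339)(9.8)(10.0) = 3.3222 J
Friction loss: W_f = μ_k mg d = 0.2727 J
At Q: ½mv² + mgh₂ = mgh₁ − W_f
½mv² = 3.3222 − 0.2727 − 1.4485 = 1.6010 J
v = √(2 × 1.6010/0.0339) = 9.719 m/s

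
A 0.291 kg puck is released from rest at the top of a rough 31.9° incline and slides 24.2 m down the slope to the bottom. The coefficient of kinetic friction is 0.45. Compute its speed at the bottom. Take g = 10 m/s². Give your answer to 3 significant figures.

v = 8.42 m/s

Work–energy: mg(L sinθ) − μ_k(mg cosθ)L = ½mv²
mgh = mgL sinθ = (0.291)(10)(24.2)sin31.9° = 37.214 J
W_f = μ_k mg cosθ · L = (0.45)(0.291)(10)cos31.9°·24.2 = 26.90 J
½mv² = 37.214 − 26.90 = 10.310 J
v = √(2 × 10.310/0.291) = 8.418 m/s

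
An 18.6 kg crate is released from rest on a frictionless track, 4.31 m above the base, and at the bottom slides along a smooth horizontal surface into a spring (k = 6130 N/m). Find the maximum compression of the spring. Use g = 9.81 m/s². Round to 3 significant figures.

Energy conservation (no friction) from release to max compression: mgh = ½kx²
x = √(2mgh/k) = √(2 × 18.6 × 9.81 × 4.31 / 6130) = 0.5065 m

x = 0.507 m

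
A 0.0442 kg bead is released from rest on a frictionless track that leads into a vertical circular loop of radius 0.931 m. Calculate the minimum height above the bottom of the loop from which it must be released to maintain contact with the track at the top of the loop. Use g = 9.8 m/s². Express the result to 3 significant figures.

h = 2.33 m

At the top, for minimum speed gravity alone supplies the centripetal force: mg = mv_top²/r ⇒ v_top² = gr = 9.124 m²/s²
Energy conservation from release height h to the top (height 2r): mgh = ½mv_top² + mg(2r)
h = v_top²/(2g) + 2r = r/2 + 2r = 5r/2 = 2.328 m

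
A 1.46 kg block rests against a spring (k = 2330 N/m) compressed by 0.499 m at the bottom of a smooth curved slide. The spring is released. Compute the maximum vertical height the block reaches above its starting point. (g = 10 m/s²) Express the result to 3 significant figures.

Energy conservation from release to the highest point: ½kx² = mgh
h = kx²/(2mg) = (2330)(0.499)²/(2 × 1.46 × 10) = 19.87 m

h = 19.9 m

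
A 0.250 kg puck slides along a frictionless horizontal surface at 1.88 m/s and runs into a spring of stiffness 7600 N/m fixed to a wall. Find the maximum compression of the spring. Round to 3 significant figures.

Conservation of energy between contact and max compression: ½mv² = ½kx²
x = v√(m/k) = 1.88 × √(0.250/7600) = 0.01078 m

x = 0.0108 m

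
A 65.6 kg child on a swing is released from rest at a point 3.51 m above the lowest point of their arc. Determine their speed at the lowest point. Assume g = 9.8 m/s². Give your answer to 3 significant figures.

Equating total energy at the two states: mgh = ½mv²
The mass cancels from both sides.
v = √(2gh) = √(2 × 9.8 × 3.51) = √68.796 = 8.294 m/s

v = 8.29 m/s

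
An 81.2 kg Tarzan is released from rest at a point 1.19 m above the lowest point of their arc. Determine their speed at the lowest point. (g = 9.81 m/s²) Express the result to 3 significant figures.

v = 4.83 m/s

Mechanical energy is conserved (no friction): mgh = ½mv²
v = √(2gh) = √(2 × 9.81 × 1.19) = √23.348 = 4.832 m/s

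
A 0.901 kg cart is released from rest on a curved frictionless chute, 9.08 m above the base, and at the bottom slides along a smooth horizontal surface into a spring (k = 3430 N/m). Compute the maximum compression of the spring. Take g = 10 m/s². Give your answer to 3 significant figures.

Gravitational PE at the top equals spring PE at max compression: mgh = ½kx²
x = √(2mgh/k) = √(2 × 0.901 × 10 × 9.08 / 3430) = 0.2184 m

x = 0.218 m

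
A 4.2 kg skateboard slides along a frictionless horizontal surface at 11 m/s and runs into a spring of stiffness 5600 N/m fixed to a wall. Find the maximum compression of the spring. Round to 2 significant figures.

All KE is stored as spring PE at maximum compression: ½mv² = ½kx²
x = v√(m/k) = 11 × √(4.2/5600) = 0.3012 m

x = 0.30 m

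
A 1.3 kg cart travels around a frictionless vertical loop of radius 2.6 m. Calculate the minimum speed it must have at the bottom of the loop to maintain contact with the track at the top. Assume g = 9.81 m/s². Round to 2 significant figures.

At the top: mg = mv_top²/r ⇒ v_top² = gr = 25.51 m²/s²
Energy from bottom to top (height 2r): ½mv_bot² = ½mv_top² + mg(2r)
v_bot² = gr + 4gr = 5gr = 127.5
v_bot = √(5gr) = 11.29 m/s

v = 11 m/s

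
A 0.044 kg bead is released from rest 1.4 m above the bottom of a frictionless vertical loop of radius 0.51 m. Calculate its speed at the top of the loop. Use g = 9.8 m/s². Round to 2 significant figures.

Energy conservation: mgh = ½mv_top² + mg(2r)
v_top² = 2g(h − 2r) = 2(9.8)(1.4 − 1.020) = 7.448
v_top = 2.729 m/s

v = 2.7 m/s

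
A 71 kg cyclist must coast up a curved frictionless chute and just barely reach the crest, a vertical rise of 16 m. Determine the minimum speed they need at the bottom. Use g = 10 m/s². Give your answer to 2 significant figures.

At the top they are momentarily at rest, so all KE converts to PE: ½mv² = mgh
v = √(2gh) = √(2 × 10 × 16) = 17.89 m/s

v = 18 m/s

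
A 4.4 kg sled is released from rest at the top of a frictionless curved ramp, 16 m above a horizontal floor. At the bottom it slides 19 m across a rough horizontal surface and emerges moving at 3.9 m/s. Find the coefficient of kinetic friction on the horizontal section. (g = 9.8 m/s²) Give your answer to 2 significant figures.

Energy bookkeeping (friction removes W_f = μ_k N d):
mgh = ½mv² + μ_k m g d
mgh = 689.92 J; ½mv² = 33.462 J
W_f = 689.92 − 33.462 = 656.5 J
μ_k = W_f/(mg·d) = 656.5/(43.12 × 19) = 0.8013

μ_k = 0.80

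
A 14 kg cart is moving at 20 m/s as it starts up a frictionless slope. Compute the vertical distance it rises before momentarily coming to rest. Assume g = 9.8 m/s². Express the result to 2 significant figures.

h = 20 m

Setting KE at the bottom equal to PE gained: ½mv² = mgh
h = v²/(2g) = 20²/(2 × 9.8) = 20.41 m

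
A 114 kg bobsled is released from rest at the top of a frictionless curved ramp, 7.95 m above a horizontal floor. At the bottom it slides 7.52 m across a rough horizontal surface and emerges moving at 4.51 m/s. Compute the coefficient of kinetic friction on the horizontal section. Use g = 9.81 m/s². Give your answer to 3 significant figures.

μ_k = 0.919

Energy at the top = energy at the end + work done against friction:
mgh = ½mv² + μ_k m g d
mgh = 8890.8 J; ½mv² = 1159.4 J
W_f = 8890.8 − 1159.4 = 7731 J
μ_k = W_f/(mg·d) = 7731/(1118 × 7.52) = 0.9193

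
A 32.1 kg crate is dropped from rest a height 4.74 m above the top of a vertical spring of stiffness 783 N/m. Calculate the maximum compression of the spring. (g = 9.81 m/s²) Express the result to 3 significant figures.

Let x be the compression. The total drop is H + x, and the crate is instantaneously at rest at max compression, so energy conservation gives:
mg(H + x) = ½kx²
½(783)x² − (32.1)(9.81)x − (32.1)(9.81)(4.74) = 0
391.5x² − 314.9x − 1493 = 0
x = [314.9 + √(99163 + 2.3375e+06)]/(2 × 391.5) = 2.396 m

x = 2.40 m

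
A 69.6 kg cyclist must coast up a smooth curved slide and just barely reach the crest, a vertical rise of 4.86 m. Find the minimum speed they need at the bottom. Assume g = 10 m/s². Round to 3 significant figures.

At the top they are momentarily at rest, so all KE converts to PE: ½mv² = mgh
v = √(2gh) = √(2 × 10 × 4.86) = 9.859 m/s

v = 9.86 m/s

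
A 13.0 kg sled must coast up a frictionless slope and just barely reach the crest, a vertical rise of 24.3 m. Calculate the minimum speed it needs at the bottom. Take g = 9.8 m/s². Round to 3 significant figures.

At the top it is momentarily at rest, so all KE converts to PE: ½mv² = mgh
v = √(2gh) = √(2 × 9.8 × 24.3) = 21.82 m/s

v = 21.8 m/s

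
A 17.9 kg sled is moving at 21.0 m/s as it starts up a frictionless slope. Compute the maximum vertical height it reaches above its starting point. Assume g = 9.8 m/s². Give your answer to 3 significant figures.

h = 22.5 m

Setting KE at the bottom equal to PE gained: ½mv² = mgh
h = v²/(2g) = 21.0²/(2 × 9.8) = 22.50 m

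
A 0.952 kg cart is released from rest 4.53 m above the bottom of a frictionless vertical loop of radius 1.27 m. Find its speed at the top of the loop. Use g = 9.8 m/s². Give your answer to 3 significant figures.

Energy conservation: mgh = ½mv_top² + mg(2r)
v_top² = 2g(h − 2r) = 2(9.8)(4.53 − 2.540) = 39.00
v_top = 6.245 m/s

v = 6.25 m/s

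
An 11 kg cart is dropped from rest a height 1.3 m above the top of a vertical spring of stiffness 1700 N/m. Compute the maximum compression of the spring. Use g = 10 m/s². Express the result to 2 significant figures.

x = 0.48 m

Take the reference level at the top of the uncompressed spring. At max compression the cart has fallen H + x and is momentarily at rest:
mg(H + x) = ½kx²
½(1700)x² − (11)(10)x − (11)(10)(1.3) = 0
850.0x² − 110.0x − 143.0 = 0
x = [110.0 + √(12100 + 486200)]/(2 × 850.0) = 0.4799 m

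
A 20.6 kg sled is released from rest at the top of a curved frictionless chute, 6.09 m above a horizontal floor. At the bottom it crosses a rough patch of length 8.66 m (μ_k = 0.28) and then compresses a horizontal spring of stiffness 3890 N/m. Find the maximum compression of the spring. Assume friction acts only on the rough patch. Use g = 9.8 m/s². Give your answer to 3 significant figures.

Initial energy: E₁ = mgh = (20.6)(9.8)(6.09) = 1229.4 J
Friction removes W_f = μ_k mg d = (0.28)(20.6)(9.8)(8.66) = 489.5 J
Energy reaching the spring: E = 1229.4 − 489.5 = 739.93 J
At max compression ½kx² = E ⇒ x = √(2E/k) = √(2 × 739.93/3890) = 0.6168 m

x = 0.617 m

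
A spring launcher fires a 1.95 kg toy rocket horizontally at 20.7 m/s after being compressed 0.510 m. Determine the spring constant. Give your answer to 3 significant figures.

k = 3210 N/m

½kx² = ½mv²
k = mv²/x² = (1.95)(20.7)²/(0.510)² = 3212 N/m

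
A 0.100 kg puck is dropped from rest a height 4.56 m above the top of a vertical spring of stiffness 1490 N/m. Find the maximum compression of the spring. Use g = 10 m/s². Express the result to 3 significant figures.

Take the reference level at the top of the uncompressed spring. At max compression the puck has fallen H + x and is momentarily at rest:
mg(H + x) = ½kx²
½(1490)x² − (0.100)(10)x − (0.100)(10)(4.56) = 0
745.0x² − 1.000x − 4.560 = 0
x = [1.000 + √(1.000 + 13589)]/(2 × 745.0) = 0.07891 m

x = 0.0789 m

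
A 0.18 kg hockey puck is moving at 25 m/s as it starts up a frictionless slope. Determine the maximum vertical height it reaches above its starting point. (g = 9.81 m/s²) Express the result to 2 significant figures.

h = 32 m

By energy conservation, ½mv² = mgh
h = v²/(2g) = 25²/(2 × 9.81) = 31.86 m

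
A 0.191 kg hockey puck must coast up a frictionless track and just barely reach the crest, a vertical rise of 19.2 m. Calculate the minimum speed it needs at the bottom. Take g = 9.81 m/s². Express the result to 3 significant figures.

v = 19.4 m/s

At the top it is momentarily at rest, so all KE converts to PE: ½mv² = mgh
v = √(2gh) = √(2 × 9.81 × 19.2) = 19.41 m/s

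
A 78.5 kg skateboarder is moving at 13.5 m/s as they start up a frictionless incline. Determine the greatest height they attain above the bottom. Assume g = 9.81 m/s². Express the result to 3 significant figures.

Setting KE at the bottom equal to PE gained: ½mv² = mgh
h = v²/(2g) = 13.5²/(2 × 9.81) = 9.289 m

h = 9.29 m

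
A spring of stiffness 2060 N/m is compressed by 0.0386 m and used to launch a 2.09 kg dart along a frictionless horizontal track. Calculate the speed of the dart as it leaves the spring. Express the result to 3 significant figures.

v = 1.21 m/s

The dart leaves the spring when the spring is at natural length, so ½kx² = ½mv²
v = x√(k/m) = 0.0386 × √(2060/2.09) = 1.212 m/s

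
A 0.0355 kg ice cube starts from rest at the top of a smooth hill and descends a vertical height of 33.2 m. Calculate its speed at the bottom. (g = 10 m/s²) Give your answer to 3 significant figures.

v = 25.8 m/s

Mechanical energy is conserved (no friction): mgh = ½mv²
v = √(2gh) = √(2 × 10 × 33.2) = √664.00 = 25.77 m/s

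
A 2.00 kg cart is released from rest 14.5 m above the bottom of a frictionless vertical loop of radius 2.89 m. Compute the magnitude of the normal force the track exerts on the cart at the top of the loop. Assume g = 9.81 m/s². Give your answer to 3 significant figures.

N = 98.8 N

Energy from release to top (height 2r): mgh = ½mv_top² + mg(2r)
v_top² = 2g(h − 2r) = 2(9.81)(14.5 − 5.780) = 171.09 m²/s²
At the top, both N and weight point toward the centre: N + mg = mv_top²/r
N = m(v_top²/r − g) = 2.00(171.09/2.89 − 9.81) = 98.78 N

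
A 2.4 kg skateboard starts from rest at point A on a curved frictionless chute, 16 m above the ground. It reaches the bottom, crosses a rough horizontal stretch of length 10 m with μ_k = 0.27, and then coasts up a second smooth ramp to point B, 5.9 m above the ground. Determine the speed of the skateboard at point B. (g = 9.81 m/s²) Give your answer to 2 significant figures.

v = 12 m/s

Energy at A: mgh₁ = (2.4)(9.81)(16) = 376.70 J
Friction loss: W_f = μ_k mg d = 63.57 J
At B: ½mv² + mgh₂ = mgh₁ − W_f
½mv² = 376.70 − 63.57 − 138.91 = 174.23 J
v = √(2 × 174.23/2.4) = 12.05 m/s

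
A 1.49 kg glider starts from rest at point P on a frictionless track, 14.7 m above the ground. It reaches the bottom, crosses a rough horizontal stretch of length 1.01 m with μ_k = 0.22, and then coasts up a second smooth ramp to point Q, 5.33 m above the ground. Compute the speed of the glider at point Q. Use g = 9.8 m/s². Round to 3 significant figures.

v = 13.4 m/s

Energy at P: mgh₁ = (1.49)(9.8)(14.7) = 214.65 J
Friction loss: W_f = μ_k mg d = 3.245 J
At Q: ½mv² + mgh₂ = mgh₁ − W_f
½mv² = 214.65 − 3.245 − 77.829 = 133.58 J
v = √(2 × 133.58/1.49) = 13.39 m/s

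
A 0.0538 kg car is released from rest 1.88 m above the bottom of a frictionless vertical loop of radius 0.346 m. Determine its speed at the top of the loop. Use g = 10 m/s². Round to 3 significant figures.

v = 4.87 m/s

Energy conservation: mgh = ½mv_top² + mg(2r)
v_top² = 2g(h − 2r) = 2(10)(1.88 − 0.6920) = 23.76
v_top = 4.874 m/s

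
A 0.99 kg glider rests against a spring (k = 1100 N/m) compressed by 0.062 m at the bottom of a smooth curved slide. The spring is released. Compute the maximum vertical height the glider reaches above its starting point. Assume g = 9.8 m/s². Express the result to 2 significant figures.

h = 0.22 m

Energy conservation from release to the highest point: ½kx² = mgh
h = kx²/(2mg) = (1100)(0.062)²/(2 × 0.99 × 9.8) = 0.2179 m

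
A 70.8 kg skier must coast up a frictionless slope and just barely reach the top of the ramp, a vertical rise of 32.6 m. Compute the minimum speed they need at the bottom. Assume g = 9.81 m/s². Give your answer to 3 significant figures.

v = 25.3 m/s

At the top they are momentarily at rest, so all KE converts to PE: ½mv² = mgh
v = √(2gh) = √(2 × 9.81 × 32.6) = 25.29 m/s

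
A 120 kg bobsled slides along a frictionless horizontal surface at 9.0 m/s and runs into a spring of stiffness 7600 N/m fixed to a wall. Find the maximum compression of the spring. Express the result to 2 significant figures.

x = 1.1 m

Conservation of energy between contact and max compression: ½mv² = ½kx²
x = v√(m/k) = 9.0 × √(120/7600) = 1.131 m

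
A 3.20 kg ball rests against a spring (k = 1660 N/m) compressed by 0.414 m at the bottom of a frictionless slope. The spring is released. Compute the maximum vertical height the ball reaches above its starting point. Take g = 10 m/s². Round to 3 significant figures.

h = 4.45 m

Energy conservation from release to the highest point: ½kx² = mgh
h = kx²/(2mg) = (1660)(0.414)²/(2 × 3.20 × 10) = 4.446 m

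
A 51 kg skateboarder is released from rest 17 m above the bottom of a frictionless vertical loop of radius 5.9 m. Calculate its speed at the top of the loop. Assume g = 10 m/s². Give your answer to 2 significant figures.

Energy conservation: mgh = ½mv_top² + mg(2r)
v_top² = 2g(h − 2r) = 2(10)(17 − 11.80) = 104.0
v_top = 10.20 m/s

v = 10 m/s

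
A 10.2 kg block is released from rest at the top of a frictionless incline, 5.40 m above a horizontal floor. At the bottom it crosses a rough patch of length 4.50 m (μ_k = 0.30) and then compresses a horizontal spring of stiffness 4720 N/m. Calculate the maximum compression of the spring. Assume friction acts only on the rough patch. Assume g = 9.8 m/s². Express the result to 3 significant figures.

Initial energy: E₁ = mgh = (10.2)(9.8)(5.40) = 539.78 J
Friction removes W_f = μ_k mg d = (0.30)(10.2)(9.8)(4.50) = 134.9 J
Energy reaching the spring: E = 539.78 − 134.9 = 404.84 J
At max compression ½kx² = E ⇒ x = √(2E/k) = √(2 × 404.84/4720) = 0.4142 m

x = 0.414 m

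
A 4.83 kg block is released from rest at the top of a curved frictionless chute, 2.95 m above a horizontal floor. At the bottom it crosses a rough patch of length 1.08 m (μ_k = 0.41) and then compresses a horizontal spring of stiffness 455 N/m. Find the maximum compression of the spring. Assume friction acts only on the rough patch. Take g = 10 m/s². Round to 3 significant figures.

x = 0.730 m

Initial energy: E₁ = mgh = (4.83)(10)(2.95) = 142.49 J
Friction removes W_f = μ_k mg d = (0.41)(4.83)(10)(1.08) = 21.39 J
Energy reaching the spring: E = 142.49 − 21.39 = 121.10 J
At max compression ½kx² = E ⇒ x = √(2E/k) = √(2 × 121.10/455) = 0.7296 m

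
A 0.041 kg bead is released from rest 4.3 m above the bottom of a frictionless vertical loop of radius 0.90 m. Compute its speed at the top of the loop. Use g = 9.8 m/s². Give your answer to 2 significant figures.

Energy conservation: mgh = ½mv_top² + mg(2r)
v_top² = 2g(h − 2r) = 2(9.8)(4.3 − 1.800) = 49.00
v_top = 7.000 m/s

v = 7.0 m/s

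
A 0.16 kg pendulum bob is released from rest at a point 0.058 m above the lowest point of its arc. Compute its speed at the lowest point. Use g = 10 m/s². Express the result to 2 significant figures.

v = 1.1 m/s

Mechanical energy is conserved (no friction): mgh = ½mv²
v = √(2gh) = √(2 × 10 × 0.058) = √1.1600 = 1.077 m/s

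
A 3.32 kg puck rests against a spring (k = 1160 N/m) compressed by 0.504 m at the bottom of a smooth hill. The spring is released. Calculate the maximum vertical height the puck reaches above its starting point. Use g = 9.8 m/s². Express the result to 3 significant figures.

h = 4.53 m

At maximum height the puck is at rest, so ½kx² = mgh
h = kx²/(2mg) = (1160)(0.504)²/(2 × 3.32 × 9.8) = 4.528 m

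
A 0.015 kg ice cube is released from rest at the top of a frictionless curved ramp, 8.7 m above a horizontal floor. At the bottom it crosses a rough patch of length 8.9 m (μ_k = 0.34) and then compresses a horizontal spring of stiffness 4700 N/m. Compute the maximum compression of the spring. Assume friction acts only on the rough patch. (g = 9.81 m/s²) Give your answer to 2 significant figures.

x = 0.019 m

Initial energy: E₁ = mgh = (0.015)(9.81)(8.7) = 1.2802 J
Friction removes W_f = μ_k mg d = (0.34)(0.015)(9.81)(8.9) = 0.4453 J
Energy reaching the spring: E = 1.2802 − 0.4453 = 0.83493 J
At max compression ½kx² = E ⇒ x = √(2E/k) = √(2 × 0.83493/4700) = 0.01885 m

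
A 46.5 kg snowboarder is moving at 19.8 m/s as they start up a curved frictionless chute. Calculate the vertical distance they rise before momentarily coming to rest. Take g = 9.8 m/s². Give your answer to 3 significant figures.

h = 20.0 m

Setting KE at the bottom equal to PE gained: ½mv² = mgh
h = v²/(2g) = 19.8²/(2 × 9.8) = 20.00 m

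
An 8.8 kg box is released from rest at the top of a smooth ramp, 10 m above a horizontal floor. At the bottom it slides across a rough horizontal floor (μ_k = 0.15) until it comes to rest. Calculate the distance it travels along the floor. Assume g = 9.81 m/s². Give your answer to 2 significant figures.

d = 67 m

Energy at the top = energy at the end + work done against friction:
At rest all PE has been dissipated by friction: mgh = μ_k m g d
d = h/μ_k = 10/0.15 = 66.67 m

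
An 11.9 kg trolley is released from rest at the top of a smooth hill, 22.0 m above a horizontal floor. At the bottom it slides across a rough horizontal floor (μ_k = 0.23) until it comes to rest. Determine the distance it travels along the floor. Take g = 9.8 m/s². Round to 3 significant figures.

Applying the work–energy principle:
At rest all PE has been dissipated by friction: mgh = μ_k m g d
d = h/μ_k = 22.0/0.23 = 95.65 m

d = 95.7 m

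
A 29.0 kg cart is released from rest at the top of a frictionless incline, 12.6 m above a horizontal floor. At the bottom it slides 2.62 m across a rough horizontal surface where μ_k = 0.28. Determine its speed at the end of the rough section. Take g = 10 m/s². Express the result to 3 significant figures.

Energy at the top = energy at the end + work done against friction:
mgh = ½mv² + μ_k m g d
W_f = μ_k mg d = (0.28)(29.0)(10)(2.62) = 212.7 J
½mv² = mgh − W_f = 3654.0 − 212.7 = 3441.3 J
v = √(2 × 3441.3/29.0) = 15.41 m/s

v = 15.4 m/s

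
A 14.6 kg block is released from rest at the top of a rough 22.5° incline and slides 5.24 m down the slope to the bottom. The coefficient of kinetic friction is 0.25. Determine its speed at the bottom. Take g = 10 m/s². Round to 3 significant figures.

Energy: mgh = ½mv² + W_f, with h = L sinθ and W_f = μ_k (mg cosθ) L
mgh = mgL sinθ = (14.6)(10)(5.24)sin22.5° = 292.77 J
W_f = μ_k mg cosθ · L = (0.25)(14.6)(10)cos22.5°·5.24 = 176.7 J
½mv² = 292.77 − 176.7 = 116.07 J
v = √(2 × 116.07/14.6) = 3.987 m/s

v = 3.99 m/s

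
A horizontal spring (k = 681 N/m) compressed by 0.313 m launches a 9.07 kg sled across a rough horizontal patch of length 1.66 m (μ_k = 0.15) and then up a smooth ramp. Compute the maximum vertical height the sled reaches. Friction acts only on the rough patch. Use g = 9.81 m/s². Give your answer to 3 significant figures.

Spring energy: E₀ = ½kx² = ½(681)(0.313)² = 33.358 J
Friction: W_f = μ_k mg d = (0.15)(9.07)(9.81)(1.66) = 22.16 J
Energy at base of ramp: E = 33.358 − 22.16 = 11.203 J
At max height all remaining energy is PE: mgh = E ⇒ h = E/(mg) = 11.203/(9.07 × 9.81) = 0.1259 m

h = 0.126 m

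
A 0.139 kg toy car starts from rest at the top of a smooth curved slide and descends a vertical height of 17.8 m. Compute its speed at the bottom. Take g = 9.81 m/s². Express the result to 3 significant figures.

v = 18.7 m/s

Mechanical energy is conserved (no friction): mgh = ½mv²
v = √(2gh) = √(2 × 9.81 × 17.8) = √349.24 = 18.69 m/s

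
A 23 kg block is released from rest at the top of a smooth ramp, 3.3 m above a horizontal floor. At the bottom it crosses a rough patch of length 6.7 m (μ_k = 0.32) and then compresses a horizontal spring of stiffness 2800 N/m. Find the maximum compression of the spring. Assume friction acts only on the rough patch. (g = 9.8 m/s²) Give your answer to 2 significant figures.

Initial energy: E₁ = mgh = (23)(9.8)(3.3) = 743.82 J
Friction removes W_f = μ_k mg d = (0.32)(23)(9.8)(6.7) = 483.3 J
Energy reaching the spring: E = 743.82 − 483.3 = 260.56 J
At max compression ½kx² = E ⇒ x = √(2E/k) = √(2 × 260.56/2800) = 0.4314 m

x = 0.43 m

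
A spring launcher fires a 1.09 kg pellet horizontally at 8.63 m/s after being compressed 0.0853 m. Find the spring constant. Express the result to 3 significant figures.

½kx² = ½mv²
k = mv²/x² = (1.09)(8.63)²/(0.0853)² = 11157 N/m

k = 11200 N/m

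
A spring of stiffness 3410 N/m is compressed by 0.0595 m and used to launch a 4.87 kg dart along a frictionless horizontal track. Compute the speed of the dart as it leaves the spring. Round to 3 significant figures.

Conservation of energy: ½kx² = ½mv²
v = x√(k/m) = 0.0595 × √(3410/4.87) = 1.574 m/s

v = 1.57 m/s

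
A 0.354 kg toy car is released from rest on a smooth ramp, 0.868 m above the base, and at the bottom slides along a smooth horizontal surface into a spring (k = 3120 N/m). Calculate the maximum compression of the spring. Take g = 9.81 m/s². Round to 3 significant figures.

x = 0.0440 m

Energy conservation (no friction) from release to max compression: mgh = ½kx²
x = √(2mgh/k) = √(2 × 0.354 × 9.81 × 0.868 / 3120) = 0.04396 m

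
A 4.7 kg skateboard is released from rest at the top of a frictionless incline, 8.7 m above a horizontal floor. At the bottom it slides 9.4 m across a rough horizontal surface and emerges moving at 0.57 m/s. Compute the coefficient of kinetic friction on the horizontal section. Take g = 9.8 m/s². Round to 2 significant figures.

Energy bookkeeping (friction removes W_f = μ_k N d):
mgh = ½mv² + μ_k m g d
mgh = 400.72 J; ½mv² = 0.76351 J
W_f = 400.72 − 0.76351 = 400.0 J
μ_k = W_f/(mg·d) = 400.0/(46.06 × 9.4) = 0.9238

μ_k = 0.92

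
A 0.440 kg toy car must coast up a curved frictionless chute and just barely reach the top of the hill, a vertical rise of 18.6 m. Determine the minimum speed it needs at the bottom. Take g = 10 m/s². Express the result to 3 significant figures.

v = 19.3 m/s

At the top it is momentarily at rest, so all KE converts to PE: ½mv² = mgh
v = √(2gh) = √(2 × 10 × 18.6) = 19.29 m/s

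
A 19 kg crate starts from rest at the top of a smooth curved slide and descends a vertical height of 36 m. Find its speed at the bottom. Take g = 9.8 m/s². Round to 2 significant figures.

Energy conservation between the two points: mgh = ½mv²
v = √(2gh) = √(2 × 9.8 × 36) = √705.60 = 26.56 m/s

v = 27 m/s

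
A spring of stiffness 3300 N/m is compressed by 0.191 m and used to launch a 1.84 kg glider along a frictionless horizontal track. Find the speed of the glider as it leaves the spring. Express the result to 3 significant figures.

The glider leaves the spring when the spring is at natural length, so ½kx² = ½mv²
v = x√(k/m) = 0.191 × √(3300/1.84) = 8.089 m/s

v = 8.09 m/s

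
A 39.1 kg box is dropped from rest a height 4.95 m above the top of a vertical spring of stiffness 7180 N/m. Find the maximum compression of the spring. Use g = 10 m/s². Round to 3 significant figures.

Measuring PE from the top of the relaxed spring, at max compression the box has dropped H + x with zero KE, so:
mg(H + x) = ½kx²
½(7180)x² − (39.1)(10)x − (39.1)(10)(4.95) = 0
3590x² − 391.0x − 1935 = 0
x = [391.0 + √(152881 + 2.7793e+07)]/(2 × 3590) = 0.7907 m

x = 0.791 m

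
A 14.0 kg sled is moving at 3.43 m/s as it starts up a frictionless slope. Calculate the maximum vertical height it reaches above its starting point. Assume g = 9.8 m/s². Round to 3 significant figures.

h = 0.600 m

Setting KE at the bottom equal to PE gained: ½mv² = mgh
h = v²/(2g) = 3.43²/(2 × 9.8) = 0.6002 m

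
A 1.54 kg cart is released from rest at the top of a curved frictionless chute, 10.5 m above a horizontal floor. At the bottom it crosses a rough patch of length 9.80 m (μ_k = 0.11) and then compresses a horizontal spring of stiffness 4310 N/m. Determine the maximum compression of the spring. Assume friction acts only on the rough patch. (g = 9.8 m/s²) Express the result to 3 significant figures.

x = 0.257 m

Initial energy: E₁ = mgh = (1.54)(9.8)(10.5) = 158.47 J
Friction removes W_f = μ_k mg d = (0.11)(1.54)(9.8)(9.80) = 16.27 J
Energy reaching the spring: E = 158.47 − 16.27 = 142.20 J
At max compression ½kx² = E ⇒ x = √(2E/k) = √(2 × 142.20/4310) = 0.2569 m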